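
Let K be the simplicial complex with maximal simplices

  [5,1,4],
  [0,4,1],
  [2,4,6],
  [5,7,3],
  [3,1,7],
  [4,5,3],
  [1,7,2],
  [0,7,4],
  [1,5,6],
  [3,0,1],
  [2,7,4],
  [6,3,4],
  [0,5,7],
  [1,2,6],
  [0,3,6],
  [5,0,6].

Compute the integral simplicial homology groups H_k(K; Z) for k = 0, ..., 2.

H_0 ≅ Z,  H_1 ≅ Z^2,  H_2 ≅ Z.

We work with the vertex ordering 0 < 1 < 2 < 3 < 4 < 5 < 6 < 7. The simplices of K, each written with vertices in increasing order, are:

  0-simplices (8): [0], [1], [2], [3], [4], [5], [6], [7]
  1-simplices (24): (24 of them)
  2-simplices (16): [0,1,3], [0,1,4], [0,3,6], [0,4,7], [0,5,6], [0,5,7], [1,2,6], [1,2,7], [1,3,7], [1,4,5], [1,5,6], [2,4,6], [2,4,7], [3,4,5], [3,4,6], [3,5,7]

so the chain groups are C_0 ≅ Z^8, C_1 ≅ Z^24, C_2 ≅ Z^16.

∂_1: C_1 → C_0 maps an edge to its endpoints' difference, ∂[p,q] = q − p. For instance
  ∂[4,7] = [7] − [4].
The resulting 8×24 matrix has rank 7, and its Smith normal form has invariant factors (1,1,1,1,1,1,1).

The boundary map ∂_2: C_2 → C_1 maps a triangle to the signed sum of its edges. For instance
  ∂[3,5,7] = [5,7] − [3,7] + [3,5],
  ∂[1,2,6] = [2,6] − [1,6] + [1,2].
The resulting 24×16 matrix has rank 15, and its Smith normal form has invariant factors (1,1,1,1,1,1,1,1,1,1,1,1,1,1,1).

From H_k ≅ ker(∂_k) / im(∂_{k+1}) we obtain:

  H_0: rank C_0 − rank ∂_1 = 8 − 7 = 1, and the invariant factors of ∂_1 are all 1, so H_0 = Z.
  H_1: rank ker ∂_1 − rank ∂_2 = (24 − 7) − 15 = 2, and the invariant factors of ∂_2 are all 1, so H_1 = Z^2.
  H_2: rank ker ∂_2 − rank ∂_3 = (16 − 15) − 0 = 1, and there is no ∂_3, so H_2 = Z.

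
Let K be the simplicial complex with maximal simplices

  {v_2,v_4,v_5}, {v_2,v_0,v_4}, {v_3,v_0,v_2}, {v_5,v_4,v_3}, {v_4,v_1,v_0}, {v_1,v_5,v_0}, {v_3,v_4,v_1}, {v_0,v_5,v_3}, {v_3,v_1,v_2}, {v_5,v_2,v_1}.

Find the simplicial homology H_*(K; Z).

H_0 ≅ Z,  H_1 ≅ Z/2Z,  H_2 = 0.

We work with the vertex ordering v_0 < v_1 < v_2 < v_3 < v_4 < v_5. The simplices of K, each written with vertices in increasing order, are:

  0-simplices (6): [v_0], [v_1], [v_2], [v_3], [v_4], [v_5]
  1-simplices (15): (15 of them)
  2-simplices (10): [v_0,v_1,v_4], [v_0,v_1,v_5], [v_0,v_2,v_3], [v_0,v_2,v_4], [v_0,v_3,v_5], [v_1,v_2,v_3], [v_1,v_2,v_5], [v_1,v_3,v_4], [v_2,v_4,v_5], [v_3,v_4,v_5]

so the chain groups are C_0 ≅ Z^6, C_1 ≅ Z^15, C_2 ≅ Z^10.

The boundary map ∂_1: C_1 → C_0 is given by ∂[p,q] = [q] − [p].
This gives a 6×15 integer matrix of rank 5; reducing to Smith normal form yields diagonal entries (1,1,1,1,1).

∂_2: C_2 → C_1 acts by ∂[p,q,r] = [q,r] − [p,r] + [p,q]. For instance
  ∂[v_0,v_3,v_5] = [v_3,v_5] − [v_0,v_5] + [v_0,v_3],
  ∂[v_0,v_2,v_3] = [v_2,v_3] − [v_0,v_3] + [v_0,v_2].
As a 15×10 matrix over Z this has rank 10, with invariant factors (1,1,1,1,1,1,1,1,1,2).

Reading off H_k = ker ∂_k / im ∂_{k+1}:

  H_0: rank C_0 − rank ∂_1 = 6 − 5 = 1, and the invariant factors of ∂_1 are all 1, so H_0 ≅ Z.
  H_1: rank ker ∂_1 − rank ∂_2 = (15 − 5) − 10 = 0, and ∂_2 has invariant factor 2 > 1, so H_1 ≅ Z/2Z.
  H_2: rank ker ∂_2 − rank ∂_3 = (10 − 10) − 0 = 0, and there is no ∂_3, so H_2 ≅ 0.

As a check, the Euler characteristic is 6 − 15 + 10 = 1, which agrees with 1 − 0 + 0 = 1.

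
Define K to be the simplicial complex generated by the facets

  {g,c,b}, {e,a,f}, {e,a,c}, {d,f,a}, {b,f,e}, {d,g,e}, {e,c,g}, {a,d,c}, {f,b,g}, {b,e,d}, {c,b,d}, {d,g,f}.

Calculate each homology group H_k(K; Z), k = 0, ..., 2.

H_0 ≅ Z,  H_1 ≅ Z/2,  H_2 = 0.

Order the vertices as a < b < c < d < e < f < g. Listing each simplex with vertices in this order, K has dimension 2 with simplices:

  0-simplices (7): a, b, c, d, e, f, g
  1-simplices (18): ac, ad, ae, af, bc, bd, be, bf, bg, cd, ce, cg, de, df, dg, ef, eg, fg
  2-simplices (12): acd, ace, adf, aef, bcd, bcg, bde, bef, bfg, ceg, deg, dfg

Hence C_0 ≅ Z^7, C_1 ≅ Z^18, C_2 ≅ Z^12.

Boundary ∂_1: C_1 → C_0 sends each edge [p,q] (with p < q) to q − p.
The 7×18 boundary matrix has rank 6 and Smith normal form diag(1,1,1,1,1,1).

Boundary ∂_2: C_2 → C_1 sends each 2-simplex [p,q,r] to [q,r] − [p,r] + [p,q]. For instance
  ∂ace = ce − ae + ac,
  ∂adf = df − af + ad.
The 18×12 boundary matrix has rank 12 and Smith normal form diag(1,1,1,1,1,1,1,1,1,1,1,2).

Computing H_k = (kernel of ∂_k) / (image of ∂_{k+1}):

  H_0: rank C_0 − rank ∂_1 = 7 − 6 = 1, and the invariant factors of ∂_1 are all 1, so H_0 ≅ Z.
  H_1: rank ker ∂_1 − rank ∂_2 = (18 − 6) − 12 = 0, and ∂_2 has invariant factor 2 > 1, so H_1 ≅ Z/2.
  H_2: rank ker ∂_2 − rank ∂_3 = (12 − 12) − 0 = 0, and there is no ∂_3, so H_2 ≅ 0.

As a check, the Euler characteristic is 7 − 18 + 12 = 1, which agrees with 1 − 0 + 0 = 1.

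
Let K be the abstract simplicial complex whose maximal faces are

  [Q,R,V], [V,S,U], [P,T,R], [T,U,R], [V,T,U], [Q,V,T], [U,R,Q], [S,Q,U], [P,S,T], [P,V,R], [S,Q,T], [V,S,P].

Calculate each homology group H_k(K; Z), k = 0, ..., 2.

H_0 ≅ Z,  H_1 ≅ Z/2,  H_2 = 0.

We work with the vertex ordering P < Q < R < S < T < U < V. The simplices of K, each written with vertices in increasing order, are:

  0-simplices (7): P, Q, R, S, T, U, V
  1-simplices (18): PR, PS, PT, PV, QR, QS, QT, QU, QV, RT, RU, RV, ST, SU, SV, TU, TV, UV
  2-simplices (12): PRT, PRV, PST, PSV, QRU, QRV, QST, QSU, QTV, RTU, SUV, TUV

Hence C_0 ≅ Z^7, C_1 ≅ Z^18, C_2 ≅ Z^12.

Boundary ∂_1: C_1 → C_0 sends each edge [p,q] (with p < q) to q − p. For instance
  ∂PR = R − P.
The 7×18 boundary matrix has rank 6 and Smith normal form diag(1,1,1,1,1,1).

∂_2: C_2 → C_1 sends each 2-simplex [p,q,r] to [q,r] − [p,r] + [p,q]. For instance
  ∂PRV = RV − PV + PR,
  ∂PRT = RT − PT + PR.
As a 18×12 matrix over Z this has rank 12, with invariant factors (1,1,1,1,1,1,1,1,1,1,1,2).

Computing H_k = (kernel of ∂_k) / (image of ∂_{k+1}):

  H_0: rank C_0 − rank ∂_1 = 7 − 6 = 1, and the invariant factors of ∂_1 are all 1, so H_0 ≅ Z.
  H_1: rank ker ∂_1 − rank ∂_2 = (18 − 6) − 12 = 0, and ∂_2 has invariant factor 2 > 1, so H_1 ≅ Z/2.
  H_2: rank ker ∂_2 − rank ∂_3 = (12 − 12) − 0 = 0, and there is no ∂_3, so H_2 ≅ 0.

As a check, the Euler characteristic is 7 − 18 + 12 = 1, which agrees with 1 − 0 + 0 = 1.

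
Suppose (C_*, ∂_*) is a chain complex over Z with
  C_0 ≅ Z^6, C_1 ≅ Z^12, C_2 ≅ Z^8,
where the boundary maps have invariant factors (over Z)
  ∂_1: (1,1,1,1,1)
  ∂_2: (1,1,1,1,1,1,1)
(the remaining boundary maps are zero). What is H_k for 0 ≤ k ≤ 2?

H_0: b_0 = 6 − 0 − 5 = 1; torsion from ∂_1 factors > 1: none. So H_0 ≅ Z.
H_1: b_1 = 12 − 5 − 7 = 0; torsion from ∂_2 factors > 1: none. So H_1 ≅ 0.
H_2: b_2 = 8 − 7 − 0 = 1; torsion from ∂_3 factors > 1: none. So H_2 ≅ Z.

H_0 ≅ Z,  H_1 = 0,  H_2 ≅ Z.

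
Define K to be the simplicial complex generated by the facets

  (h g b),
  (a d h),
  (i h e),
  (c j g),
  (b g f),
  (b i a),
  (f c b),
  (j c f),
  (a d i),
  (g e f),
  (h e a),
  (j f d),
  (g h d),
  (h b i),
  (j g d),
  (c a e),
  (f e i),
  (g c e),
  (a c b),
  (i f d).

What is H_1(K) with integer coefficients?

H_1 ≅ Z × Z/2.

Fix the vertex order a < b < c < d < e < f < g < h < i < j and write every simplex with vertices in increasing order. Then dim K = 2 and the simplices of K are:

  0-simplices (10): a, b, c, d, e, f, g, h, i, j
  1-simplices (30): ab, ac, ad, ae, ah, ai, bc, bf, bg, bh, bi, ce, cf, cg, cj, df, dg, dh, di, dj, ef, eg, eh, ei, fg, fi, fj, gh, gj, hi
  2-simplices (20): abc, abi, ace, adh, adi, aeh, bcf, bfg, bgh, bhi, ceg, cfj, cgj, dfi, dfj, dgh, dgj, efg, efi, ehi

giving chain groups C_0 ≅ Z^10, C_1 ≅ Z^30, C_2 ≅ Z^20.

Boundary ∂_1: C_1 → C_0 sends each edge [p,q] (with p < q) to q − p.
The resulting 10×30 matrix has rank 9, and its Smith normal form has invariant factors (1,1,1,1,1,1,1,1,1).

The boundary map ∂_2: C_2 → C_1 sends each 2-simplex [p,q,r] to [q,r] − [p,r] + [p,q]. For instance
  ∂dfj = fj − dj + df,
  ∂abi = bi − ai + ab.
This gives a 30×20 integer matrix of rank 20; reducing to Smith normal form yields diagonal entries (1,1,1,1,1,1,1,1,1,1,1,1,1,1,1,1,1,1,1,2).

Reading off H_k = ker ∂_k / im ∂_{k+1}:

  H_1: rank ker ∂_1 − rank ∂_2 = (30 − 9) − 20 = 1, and ∂_2 has invariant factor 2 > 1, so H_1 = Z × Z/2.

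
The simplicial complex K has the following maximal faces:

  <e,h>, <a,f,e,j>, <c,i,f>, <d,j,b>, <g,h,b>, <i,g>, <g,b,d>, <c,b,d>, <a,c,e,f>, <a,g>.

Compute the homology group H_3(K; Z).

Fix the vertex order a < b < c < d < e < f < g < h < i < j and write every simplex with vertices in increasing order. Then dim K = 3 and the simplices of K are:

  0-simplices (10): a, b, c, d, e, f, g, h, i, j
  1-simplices (23): ac, ae, af, ag, aj, bc, bd, bg, bh, bj, cd, ce, cf, ci, dg, dj, ef, eh, ej, fi, fj, gh, gi
  2-simplices (12): ace, acf, aef, aej, afj, bcd, bdg, bdj, bgh, cef, cfi, efj
  3-simplices (2): acef, aefj

so the chain groups are C_0 ≅ Z^10, C_1 ≅ Z^23, C_2 ≅ Z^12, C_3 ≅ Z^2.

∂_1: C_1 → C_0 sends each edge [p,q] (with p < q) to q − p. For instance
  ∂ac = c − a.
The resulting 10×23 matrix has rank 9, and its Smith normal form has invariant factors (1,1,1,1,1,1,1,1,1).

The boundary map ∂_2: C_2 → C_1 sends each 2-simplex [p,q,r] to [q,r] − [p,r] + [p,q]. For instance
  ∂acf = cf − af + ac,
  ∂ace = ce − ae + ac.
The 23×12 boundary matrix has rank 10 and Smith normal form diag(1,1,1,1,1,1,1,1,1,1).

∂_3: C_3 → C_2 sends each 3-simplex σ to the alternating sum Σ_i (−1)^i (σ with its i-th vertex removed). For instance
  ∂acef = cef − aef + acf − ace,
  ∂aefj = efj − afj + aej − aef.
The 12×2 boundary matrix has rank 2 and Smith normal form diag(1,1).

Computing H_k = (kernel of ∂_k) / (image of ∂_{k+1}):

  H_3: rank ker ∂_3 − rank ∂_4 = (2 − 2) − 0 = 0, and there is no ∂_4, so H_3 ≅ 0.

H_3 ≅ 0.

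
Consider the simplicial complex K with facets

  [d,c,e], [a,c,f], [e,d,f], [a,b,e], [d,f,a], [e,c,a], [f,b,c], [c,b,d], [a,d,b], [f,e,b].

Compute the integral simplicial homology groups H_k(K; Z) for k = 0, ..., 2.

H_0 ≅ Z,  H_1 ≅ Z/2Z,  H_2 = 0.

K has 6 vertices, 15 edges, 10 triangles.
rank ∂_0 = 0, rank ∂_1 = 5 ⇒ b_0 = 6 − 0 − 5 = 1; all invariant factors of ∂_1 are 1 so no torsion. So H_0 = Z.
rank ∂_1 = 5, rank ∂_2 = 10 ⇒ b_1 = 15 − 5 − 10 = 0; ∂_2 has invariant factor(s) [2] giving torsion. So H_1 = Z/2Z.
rank ∂_2 = 10, rank ∂_3 = 0 ⇒ b_2 = 10 − 10 − 0 = 0. So H_2 = 0.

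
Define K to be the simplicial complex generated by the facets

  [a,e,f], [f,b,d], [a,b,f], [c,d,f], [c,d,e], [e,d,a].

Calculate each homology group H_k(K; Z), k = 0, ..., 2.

Order the vertices as a < b < c < d < e < f. Listing each simplex with vertices in this order, K has dimension 2 with simplices:

  0-simplices (6): a, b, c, d, e, f
  1-simplices (12): ab, ad, ae, af, bd, bf, cd, ce, cf, de, df, ef
  2-simplices (6): abf, ade, aef, bdf, cde, cdf

giving chain groups C_0 ≅ Z^6, C_1 ≅ Z^12, C_2 ≅ Z^6.

The boundary map ∂_1: C_1 → C_0 sends each edge [p,q] (with p < q) to q − p.
The 6×12 boundary matrix has rank 5 and Smith normal form diag(1,1,1,1,1).

The boundary map ∂_2: C_2 → C_1 acts by ∂[p,q,r] = [q,r] − [p,r] + [p,q]. For instance
  ∂abf = bf − af + ab,
  ∂cdf = df − cf + cd.
As a 12×6 matrix over Z this has rank 6, with invariant factors (1,1,1,1,1,1).

Reading off H_k = ker ∂_k / im ∂_{k+1}:

  H_0: rank C_0 − rank ∂_1 = 6 − 5 = 1, and the invariant factors of ∂_1 are all 1, so H_0 = Z.
  H_1: rank ker ∂_1 − rank ∂_2 = (12 − 5) − 6 = 1, and the invariant factors of ∂_2 are all 1, so H_1 = Z.
  H_2: rank ker ∂_2 − rank ∂_3 = (6 − 6) − 0 = 0, and there is no ∂_3, so H_2 = 0.

As a check, the Euler characteristic is 6 − 12 + 6 = 0, which agrees with 1 − 1 + 0 = 0.

H_0 ≅ Z,  H_1 ≅ Z,  H_2 = 0.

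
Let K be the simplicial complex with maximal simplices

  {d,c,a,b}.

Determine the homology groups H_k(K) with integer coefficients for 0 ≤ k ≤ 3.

H_0 = Z,  H_1 = 0,  H_2 = 0,  H_3 = 0.

Take the total order a < b < c < d on the vertex set. Then K (dimension 3) consists of the simplices:

  0-simplices (4): a, b, c, d
  1-simplices (6): ab, ac, ad, bc, bd, cd
  2-simplices (4): abc, abd, acd, bcd
  3-simplices (1): abcd

giving chain groups C_0 ≅ Z^4, C_1 ≅ Z^6, C_2 ≅ Z^4, C_3 ≅ Z^1.

Boundary ∂_1: C_1 → C_0 sends each edge [p,q] (with p < q) to q − p. For instance
  ∂ac = c − a.
The 4×6 boundary matrix has rank 3 and Smith normal form diag(1,1,1).

∂_2: C_2 → C_1 acts by ∂[p,q,r] = [q,r] − [p,r] + [p,q]. For instance
  ∂bcd = cd − bd + bc,
  ∂abd = bd − ad + ab.
This gives a 6×4 integer matrix of rank 3; reducing to Smith normal form yields diagonal entries (1,1,1).

∂_3: C_3 → C_2 sends each 3-simplex σ to the alternating sum Σ_i (−1)^i (σ with its i-th vertex removed). For instance
  ∂abcd = bcd − acd + abd − abc.
The resulting 4×1 matrix has rank 1, and its Smith normal form has invariant factors (1).

Reading off H_k = ker ∂_k / im ∂_{k+1}:

  H_0: rank C_0 − rank ∂_1 = 4 − 3 = 1, and the invariant factors of ∂_1 are all 1, so H_0 = Z.
  H_1: rank ker ∂_1 − rank ∂_2 = (6 − 3) − 3 = 0, and the invariant factors of ∂_2 are all 1, so H_1 = 0.
  H_2: rank ker ∂_2 − rank ∂_3 = (4 − 3) − 1 = 0, and the invariant factors of ∂_3 are all 1, so H_2 = 0.
  H_3: rank ker ∂_3 − rank ∂_4 = (1 − 1) − 0 = 0, and there is no ∂_4, so H_3 = 0.

As a check, the Euler characteristic is 4 − 6 + 4 − 1 = 1, which agrees with 1 − 0 + 0 − 0 = 1.
(K is a triangulation of the 3-simplex.)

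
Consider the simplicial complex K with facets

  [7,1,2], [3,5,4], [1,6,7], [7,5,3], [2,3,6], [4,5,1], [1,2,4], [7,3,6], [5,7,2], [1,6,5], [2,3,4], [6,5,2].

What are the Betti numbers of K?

b_0 = 1, b_1 = 0, b_2 = 0.

Fix the vertex order 1 < 2 < 3 < 4 < 5 < 6 < 7 and write every simplex with vertices in increasing order. Then dim K = 2 and the simplices of K are:

  0-simplices (7): [1], [2], [3], [4], [5], [6], [7]
  1-simplices (18): [1,2], [1,4], [1,5], [1,6], [1,7], [2,3], [2,4], [2,5], [2,6], [2,7], [3,4], [3,5], [3,6], [3,7], [4,5], [5,6], [5,7], [6,7]
  2-simplices (12): [1,2,4], [1,2,7], [1,4,5], [1,5,6], [1,6,7], [2,3,4], [2,3,6], [2,5,6], [2,5,7], [3,4,5], [3,5,7], [3,6,7]

Hence C_0 ≅ Z^7, C_1 ≅ Z^18, C_2 ≅ Z^12.

∂_1: C_1 → C_0 maps an edge to its endpoints' difference, ∂[p,q] = q − p. For instance
  ∂[3,4] = [4] − [3].
This gives a 7×18 integer matrix of rank 6; reducing to Smith normal form yields diagonal entries (1,1,1,1,1,1).

∂_2: C_2 → C_1 acts by ∂[p,q,r] = [q,r] − [p,r] + [p,q]. For instance
  ∂[3,4,5] = [4,5] − [3,5] + [3,4],
  ∂[2,3,6] = [3,6] − [2,6] + [2,3].
As a 18×12 matrix over Z this has rank 12, with invariant factors (1,1,1,1,1,1,1,1,1,1,1,2).

From H_k ≅ ker(∂_k) / im(∂_{k+1}) we obtain:

  H_0: rank C_0 − rank ∂_1 = 7 − 6 = 1, and the invariant factors of ∂_1 are all 1, so H_0 ≅ Z.
  H_1: rank ker ∂_1 − rank ∂_2 = (18 − 6) − 12 = 0, and ∂_2 has invariant factor 2 > 1, so H_1 ≅ Z/2.
  H_2: rank ker ∂_2 − rank ∂_3 = (12 − 12) − 0 = 0, and there is no ∂_3, so H_2 ≅ 0.

As a check, the Euler characteristic is 7 − 18 + 12 = 1, which agrees with 1 − 0 + 0 = 1.

Hence the Betti numbers are b_0 = 1, b_1 = 0, b_2 = 0.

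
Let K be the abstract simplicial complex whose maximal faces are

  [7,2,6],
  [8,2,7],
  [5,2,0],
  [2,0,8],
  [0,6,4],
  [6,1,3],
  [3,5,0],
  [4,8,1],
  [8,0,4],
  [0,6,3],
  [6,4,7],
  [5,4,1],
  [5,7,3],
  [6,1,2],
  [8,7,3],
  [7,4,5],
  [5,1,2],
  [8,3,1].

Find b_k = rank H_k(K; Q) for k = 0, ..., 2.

Take the total order 0 < 1 < 2 < 3 < 4 < 5 < 6 < 7 < 8 on the vertex set. Then K (dimension 2) consists of the simplices:

  0-simplices (9): [0], [1], [2], [3], [4], [5], [6], [7], [8]
  1-simplices (27): (27 of them)
  2-simplices (18): [0,2,5], [0,2,8], [0,3,5], [0,3,6], [0,4,6], [0,4,8], [1,2,5], [1,2,6], [1,3,6], [1,3,8], [1,4,5], [1,4,8], [2,6,7], [2,7,8], [3,5,7], [3,7,8], [4,5,7], [4,6,7]

giving chain groups C_0 ≅ Z^9, C_1 ≅ Z^27, C_2 ≅ Z^18.

∂_1: C_1 → C_0 is given by ∂[p,q] = [q] − [p]. For instance
  ∂[3,8] = [8] − [3].
The 9×27 boundary matrix has rank 8 and Smith normal form diag(1,1,1,1,1,1,1,1).

∂_2: C_2 → C_1 acts by ∂[p,q,r] = [q,r] − [p,r] + [p,q]. For instance
  ∂[4,6,7] = [6,7] − [4,7] + [4,6],
  ∂[0,4,8] = [4,8] − [0,8] + [0,4].
The 27×18 boundary matrix has rank 17 and Smith normal form diag(1,1,1,1,1,1,1,1,1,1,1,1,1,1,1,1,1).

Computing H_k = (kernel of ∂_k) / (image of ∂_{k+1}):

  H_0: rank C_0 − rank ∂_1 = 9 − 8 = 1, and the invariant factors of ∂_1 are all 1, so H_0 = Z.
  H_1: rank ker ∂_1 − rank ∂_2 = (27 − 8) − 17 = 2, and the invariant factors of ∂_2 are all 1, so H_1 = Z^2.
  H_2: rank ker ∂_2 − rank ∂_3 = (18 − 17) − 0 = 1, and there is no ∂_3, so H_2 = Z.

As a check, the Euler characteristic is 9 − 27 + 18 = 0, which agrees with 1 − 2 + 1 = 0.
(K is a triangulation of the torus T^2.)

Hence the Betti numbers are b_0 = 1, b_1 = 2, b_2 = 1.

b_0 = 1, b_1 = 2, b_2 = 1.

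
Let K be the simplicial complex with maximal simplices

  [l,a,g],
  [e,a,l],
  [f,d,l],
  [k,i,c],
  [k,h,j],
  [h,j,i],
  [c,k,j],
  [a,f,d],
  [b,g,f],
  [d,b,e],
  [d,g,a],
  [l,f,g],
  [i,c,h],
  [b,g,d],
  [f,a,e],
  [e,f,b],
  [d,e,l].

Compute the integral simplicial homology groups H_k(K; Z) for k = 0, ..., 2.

H_0 ≅ Z^2,  H_1 ≅ Z ⊕ Z/2,  H_2 = 0.

K has 12 vertices, 28 edges, 17 triangles.
rank ∂_0 = 0, rank ∂_1 = 10 ⇒ b_0 = 12 − 0 − 10 = 2; all invariant factors of ∂_1 are 1 so no torsion. So H_0 = Z^2.
rank ∂_1 = 10, rank ∂_2 = 17 ⇒ b_1 = 28 − 10 − 17 = 1; ∂_2 has invariant factor(s) [2] giving torsion. So H_1 = Z ⊕ Z/2.
rank ∂_2 = 17, rank ∂_3 = 0 ⇒ b_2 = 17 − 17 − 0 = 0. So H_2 = 0.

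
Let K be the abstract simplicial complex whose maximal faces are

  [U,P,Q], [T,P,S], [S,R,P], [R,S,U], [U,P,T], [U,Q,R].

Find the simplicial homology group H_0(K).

H_0 = Z.

We work with the vertex ordering P < Q < R < S < T < U. The simplices of K, each written with vertices in increasing order, are:

  0-simplices (6): P, Q, R, S, T, U
  1-simplices (12): PQ, PR, PS, PT, PU, QR, QU, RS, RU, ST, SU, TU
  2-simplices (6): PQU, PRS, PST, PTU, QRU, RSU

giving chain groups C_0 ≅ Z^6, C_1 ≅ Z^12, C_2 ≅ Z^6.

Boundary ∂_1: C_1 → C_0 is given by ∂[p,q] = [q] − [p]. For instance
  ∂PS = S − P.
The resulting 6×12 matrix has rank 5, and its Smith normal form has invariant factors (1,1,1,1,1).

∂_2: C_2 → C_1 acts by ∂[p,q,r] = [q,r] − [p,r] + [p,q]. For instance
  ∂QRU = RU − QU + QR,
  ∂PTU = TU − PU + PT.
This gives a 12×6 integer matrix of rank 6; reducing to Smith normal form yields diagonal entries (1,1,1,1,1,1).

Now H_k = ker ∂_k / im ∂_{k+1}, so:

  H_0: rank C_0 − rank ∂_1 = 6 − 5 = 1, and the invariant factors of ∂_1 are all 1, so H_0 = Z.

(K is a triangulation of the cylinder S^1 x I.)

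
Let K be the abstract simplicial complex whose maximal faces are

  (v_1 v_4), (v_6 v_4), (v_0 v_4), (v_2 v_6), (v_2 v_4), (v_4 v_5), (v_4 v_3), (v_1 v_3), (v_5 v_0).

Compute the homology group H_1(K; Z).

K has 7 vertices, 9 edges.
rank ∂_1 = 6, rank ∂_2 = 0 ⇒ b_1 = 9 − 6 − 0 = 3. So H_1 ≅ Z^3.

H_1 ≅ Z^3.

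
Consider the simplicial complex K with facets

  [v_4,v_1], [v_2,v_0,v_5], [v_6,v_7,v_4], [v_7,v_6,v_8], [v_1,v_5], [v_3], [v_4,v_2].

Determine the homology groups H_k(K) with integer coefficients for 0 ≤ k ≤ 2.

Take the total order v_0 < v_1 < v_2 < v_3 < v_4 < v_5 < v_6 < v_7 < v_8 on the vertex set. Then K (dimension 2) consists of the simplices:

  0-simplices (9): [v_0], [v_1], [v_2], [v_3], [v_4], [v_5], [v_6], [v_7], [v_8]
  1-simplices (11): [v_0,v_2], [v_0,v_5], [v_1,v_4], [v_1,v_5], [v_2,v_4], [v_2,v_5], [v_4,v_6], [v_4,v_7], [v_6,v_7], [v_6,v_8], [v_7,v_8]
  2-simplices (3): [v_0,v_2,v_5], [v_4,v_6,v_7], [v_6,v_7,v_8]

so the chain groups are C_0 ≅ Z^9, C_1 ≅ Z^11, C_2 ≅ Z^3.

The boundary map ∂_1: C_1 → C_0 sends each edge [p,q] (with p < q) to q − p.
As a 9×11 matrix over Z this has rank 7, with invariant factors (1,1,1,1,1,1,1).

∂_2: C_2 → C_1 sends each 2-simplex [p,q,r] to [q,r] − [p,r] + [p,q]. For instance
  ∂[v_4,v_6,v_7] = [v_6,v_7] − [v_4,v_7] + [v_4,v_6],
  ∂[v_0,v_2,v_5] = [v_2,v_5] − [v_0,v_5] + [v_0,v_2].
This gives a 11×3 integer matrix of rank 3; reducing to Smith normal form yields diagonal entries (1,1,1).

From H_k ≅ ker(∂_k) / im(∂_{k+1}) we obtain:

  H_0: rank C_0 − rank ∂_1 = 9 − 7 = 2, and the invariant factors of ∂_1 are all 1, so H_0 = Z^2.
  H_1: rank ker ∂_1 − rank ∂_2 = (11 − 7) − 3 = 1, and the invariant factors of ∂_2 are all 1, so H_1 = Z.
  H_2: rank ker ∂_2 − rank ∂_3 = (3 − 3) − 0 = 0, and there is no ∂_3, so H_2 = 0.

As a check, the Euler characteristic is 9 − 11 + 3 = 1, which agrees with 2 − 1 + 0 = 1.

H_0 ≅ Z^2,  H_1 ≅ Z,  H_2 = 0.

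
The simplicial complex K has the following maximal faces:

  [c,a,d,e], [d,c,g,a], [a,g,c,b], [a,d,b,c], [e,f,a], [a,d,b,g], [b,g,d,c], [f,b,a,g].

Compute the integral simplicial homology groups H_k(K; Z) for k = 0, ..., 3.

H_0 ≅ Z,  H_1 = 0,  H_2 = 0,  H_3 ≅ Z.

We work with the vertex ordering a < b < c < d < e < f < g. The simplices of K, each written with vertices in increasing order, are:

  0-simplices (7): a, b, c, d, e, f, g
  1-simplices (17): ab, ac, ad, ae, af, ag, bc, bd, bf, bg, cd, ce, cg, de, dg, ef, fg
  2-simplices (17): abc, abd, abf, abg, acd, ace, acg, ade, adg, aef, afg, bcd, bcg, bdg, bfg, cde, cdg
  3-simplices (7): abcd, abcg, abdg, abfg, acde, acdg, bcdg

giving chain groups C_0 ≅ Z^7, C_1 ≅ Z^17, C_2 ≅ Z^17, C_3 ≅ Z^7.

Boundary ∂_1: C_1 → C_0 sends each edge [p,q] (with p < q) to q − p. For instance
  ∂cg = g − c.
This gives a 7×17 integer matrix of rank 6; reducing to Smith normal form yields diagonal entries (1,1,1,1,1,1).

The boundary map ∂_2: C_2 → C_1 sends each 2-simplex [p,q,r] to [q,r] − [p,r] + [p,q]. For instance
  ∂bdg = dg − bg + bd,
  ∂bcg = cg − bg + bc.
This gives a 17×17 integer matrix of rank 11; reducing to Smith normal form yields diagonal entries (1,1,1,1,1,1,1,1,1,1,1).

The boundary map ∂_3: C_3 → C_2 sends each 3-simplex σ to the alternating sum Σ_i (−1)^i (σ with its i-th vertex removed). For instance
  ∂bcdg = cdg − bdg + bcg − bcd,
  ∂abcd = bcd − acd + abd − abc.
This gives a 17×7 integer matrix of rank 6; reducing to Smith normal form yields diagonal entries (1,1,1,1,1,1).

Reading off H_k = ker ∂_k / im ∂_{k+1}:

  H_0: rank C_0 − rank ∂_1 = 7 − 6 = 1, and the invariant factors of ∂_1 are all 1, so H_0 ≅ Z.
  H_1: rank ker ∂_1 − rank ∂_2 = (17 − 6) − 11 = 0, and the invariant factors of ∂_2 are all 1, so H_1 ≅ 0.
  H_2: rank ker ∂_2 − rank ∂_3 = (17 − 11) − 6 = 0, and the invariant factors of ∂_3 are all 1, so H_2 ≅ 0.
  H_3: rank ker ∂_3 − rank ∂_4 = (7 − 6) − 0 = 1, and there is no ∂_4, so H_3 ≅ Z.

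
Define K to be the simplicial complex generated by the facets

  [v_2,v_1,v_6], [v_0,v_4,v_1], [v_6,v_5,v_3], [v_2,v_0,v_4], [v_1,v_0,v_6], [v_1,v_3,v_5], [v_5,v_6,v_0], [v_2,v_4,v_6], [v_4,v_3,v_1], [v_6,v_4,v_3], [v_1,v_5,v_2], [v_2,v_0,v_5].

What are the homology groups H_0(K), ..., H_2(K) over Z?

H_0 = Z,  H_1 = Z/2Z,  H_2 = 0.

Take the total order v_0 < v_1 < v_2 < v_3 < v_4 < v_5 < v_6 on the vertex set. Then K (dimension 2) consists of the simplices:

  0-simplices (7): [v_0], [v_1], [v_2], [v_3], [v_4], [v_5], [v_6]
  1-simplices (18): (18 of them)
  2-simplices (12): (12 of them)

Hence C_0 ≅ Z^7, C_1 ≅ Z^18, C_2 ≅ Z^12.

The boundary map ∂_1: C_1 → C_0 maps an edge to its endpoints' difference, ∂[p,q] = q − p.
The resulting 7×18 matrix has rank 6, and its Smith normal form has invariant factors (1,1,1,1,1,1).

The boundary map ∂_2: C_2 → C_1 acts by ∂[p,q,r] = [q,r] − [p,r] + [p,q]. For instance
  ∂[v_1,v_3,v_4] = [v_3,v_4] − [v_1,v_4] + [v_1,v_3],
  ∂[v_0,v_5,v_6] = [v_5,v_6] − [v_0,v_6] + [v_0,v_5].
As a 18×12 matrix over Z this has rank 12, with invariant factors (1,1,1,1,1,1,1,1,1,1,1,2).

Now H_k = ker ∂_k / im ∂_{k+1}, so:

  H_0: rank C_0 − rank ∂_1 = 7 − 6 = 1, and the invariant factors of ∂_1 are all 1, so H_0 ≅ Z.
  H_1: rank ker ∂_1 − rank ∂_2 = (18 − 6) − 12 = 0, and ∂_2 has invariant factor 2 > 1, so H_1 ≅ Z/2Z.
  H_2: rank ker ∂_2 − rank ∂_3 = (12 − 12) − 0 = 0, and there is no ∂_3, so H_2 ≅ 0.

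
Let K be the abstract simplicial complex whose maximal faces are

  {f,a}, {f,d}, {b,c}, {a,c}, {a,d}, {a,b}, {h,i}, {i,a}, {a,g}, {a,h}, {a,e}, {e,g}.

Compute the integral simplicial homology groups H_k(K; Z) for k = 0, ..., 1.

Fix the vertex order a < b < c < d < e < f < g < h < i and write every simplex with vertices in increasing order. Then dim K = 1 and the simplices of K are:

  0-simplices (9): a, b, c, d, e, f, g, h, i
  1-simplices (12): ab, ac, ad, ae, af, ag, ah, ai, bc, df, eg, hi

giving chain groups C_0 ≅ Z^9, C_1 ≅ Z^12.

∂_1: C_1 → C_0 is given by ∂[p,q] = [q] − [p].
As a 9×12 matrix over Z this has rank 8, with invariant factors (1,1,1,1,1,1,1,1).

Reading off H_k = ker ∂_k / im ∂_{k+1}:

  H_0: rank C_0 − rank ∂_1 = 9 − 8 = 1, and the invariant factors of ∂_1 are all 1, so H_0 ≅ Z.
  H_1: rank ker ∂_1 − rank ∂_2 = (12 − 8) − 0 = 4, and there is no ∂_2, so H_1 ≅ Z^4.

As a check, the Euler characteristic is 9 − 12 = -3, which agrees with 1 − 4 = -3.
(K is a triangulation of a wedge of 4 circles.)

H_0 = Z,  H_1 = Z^4.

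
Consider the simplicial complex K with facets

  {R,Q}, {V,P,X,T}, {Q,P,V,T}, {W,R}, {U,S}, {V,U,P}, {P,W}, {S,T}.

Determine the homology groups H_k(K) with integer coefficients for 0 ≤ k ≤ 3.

H_0 ≅ Z,  H_1 ≅ Z^2,  H_2 = 0,  H_3 = 0.

Fix the vertex order P < Q < R < S < T < U < V < W < X and write every simplex with vertices in increasing order. Then dim K = 3 and the simplices of K are:

  0-simplices (9): P, Q, R, S, T, U, V, W, X
  1-simplices (16): PQ, PT, PU, PV, PW, PX, QR, QT, QV, RW, ST, SU, TV, TX, UV, VX
  2-simplices (8): PQT, PQV, PTV, PTX, PUV, PVX, QTV, TVX
  3-simplices (2): PQTV, PTVX

Hence C_0 ≅ Z^9, C_1 ≅ Z^16, C_2 ≅ Z^8, C_3 ≅ Z^2.

Boundary ∂_1: C_1 → C_0 sends each edge [p,q] (with p < q) to q − p.
As a 9×16 matrix over Z this has rank 8, with invariant factors (1,1,1,1,1,1,1,1).

∂_2: C_2 → C_1 sends each 2-simplex [p,q,r] to [q,r] − [p,r] + [p,q]. For instance
  ∂PQV = QV − PV + PQ,
  ∂PQT = QT − PT + PQ.
The resulting 16×8 matrix has rank 6, and its Smith normal form has invariant factors (1,1,1,1,1,1).

The boundary map ∂_3: C_3 → C_2 sends each 3-simplex σ to the alternating sum Σ_i (−1)^i (σ with its i-th vertex removed). For instance
  ∂PTVX = TVX − PVX + PTX − PTV,
  ∂PQTV = QTV − PTV + PQV − PQT.
This gives a 8×2 integer matrix of rank 2; reducing to Smith normal form yields diagonal entries (1,1).

Now H_k = ker ∂_k / im ∂_{k+1}, so:

  H_0: rank C_0 − rank ∂_1 = 9 − 8 = 1, and the invariant factors of ∂_1 are all 1, so H_0 ≅ Z.
  H_1: rank ker ∂_1 − rank ∂_2 = (16 − 8) − 6 = 2, and the invariant factors of ∂_2 are all 1, so H_1 ≅ Z^2.
  H_2: rank ker ∂_2 − rank ∂_3 = (8 − 6) − 2 = 0, and the invariant factors of ∂_3 are all 1, so H_2 ≅ 0.
  H_3: rank ker ∂_3 − rank ∂_4 = (2 − 2) − 0 = 0, and there is no ∂_4, so H_3 ≅ 0.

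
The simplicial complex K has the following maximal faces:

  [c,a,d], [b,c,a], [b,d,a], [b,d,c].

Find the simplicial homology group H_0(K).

Fix the vertex order a < b < c < d and write every simplex with vertices in increasing order. Then dim K = 2 and the simplices of K are:

  0-simplices (4): a, b, c, d
  1-simplices (6): ab, ac, ad, bc, bd, cd
  2-simplices (4): abc, abd, acd, bcd

Hence C_0 ≅ Z^4, C_1 ≅ Z^6, C_2 ≅ Z^4.

∂_1: C_1 → C_0 sends each edge [p,q] (with p < q) to q − p. For instance
  ∂bd = d − b.
The 4×6 boundary matrix has rank 3 and Smith normal form diag(1,1,1).

The boundary map ∂_2: C_2 → C_1 acts by ∂[p,q,r] = [q,r] − [p,r] + [p,q]. For instance
  ∂abd = bd − ad + ab,
  ∂bcd = cd − bd + bc.
As a 6×4 matrix over Z this has rank 3, with invariant factors (1,1,1).

Now H_k = ker ∂_k / im ∂_{k+1}, so:

  H_0: rank C_0 − rank ∂_1 = 4 − 3 = 1, and the invariant factors of ∂_1 are all 1, so H_0 ≅ Z.

H_0 = Z.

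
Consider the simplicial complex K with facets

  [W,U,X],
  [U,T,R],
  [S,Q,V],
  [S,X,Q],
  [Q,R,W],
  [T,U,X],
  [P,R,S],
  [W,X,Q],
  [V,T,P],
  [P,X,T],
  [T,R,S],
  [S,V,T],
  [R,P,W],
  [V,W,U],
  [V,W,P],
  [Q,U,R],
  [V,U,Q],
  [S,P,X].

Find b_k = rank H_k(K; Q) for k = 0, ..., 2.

K has 9 vertices, 27 edges, 18 triangles.
rank ∂_0 = 0, rank ∂_1 = 8 ⇒ b_0 = 9 − 0 − 8 = 1; all invariant factors of ∂_1 are 1 so no torsion. So H_0 = Z.
rank ∂_1 = 8, rank ∂_2 = 18 ⇒ b_1 = 27 − 8 − 18 = 1; ∂_2 has invariant factor(s) [2] giving torsion. So H_1 = Z ⊕ Z_2.
rank ∂_2 = 18, rank ∂_3 = 0 ⇒ b_2 = 18 − 18 − 0 = 0. So H_2 = 0.

b_0 = 1, b_1 = 1, b_2 = 0.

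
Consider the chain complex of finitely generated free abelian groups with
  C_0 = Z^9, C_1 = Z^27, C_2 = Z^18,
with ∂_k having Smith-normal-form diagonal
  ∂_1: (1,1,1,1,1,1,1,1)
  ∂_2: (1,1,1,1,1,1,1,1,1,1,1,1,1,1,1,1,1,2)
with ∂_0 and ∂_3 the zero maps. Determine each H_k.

H_0 = Z,  H_1 = Z × Z/2,  H_2 = 0.

H_0: b_0 = 9 − 0 − 8 = 1; torsion from ∂_1 factors > 1: none. So H_0 = Z.
H_1: b_1 = 27 − 8 − 18 = 1; torsion from ∂_2 factors > 1: [2]. So H_1 = Z × Z/2.
H_2: b_2 = 18 − 18 − 0 = 0; torsion from ∂_3 factors > 1: none. So H_2 = 0.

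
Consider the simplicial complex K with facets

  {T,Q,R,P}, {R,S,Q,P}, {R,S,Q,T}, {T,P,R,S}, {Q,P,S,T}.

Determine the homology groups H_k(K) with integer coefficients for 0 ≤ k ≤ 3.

K has 5 vertices, 10 edges, 10 triangles, 5 3-simplices.
rank ∂_0 = 0, rank ∂_1 = 4 ⇒ b_0 = 5 − 0 − 4 = 1; all invariant factors of ∂_1 are 1 so no torsion. So H_0 = Z.
rank ∂_1 = 4, rank ∂_2 = 6 ⇒ b_1 = 10 − 4 − 6 = 0; all invariant factors of ∂_2 are 1 so no torsion. So H_1 = 0.
rank ∂_2 = 6, rank ∂_3 = 4 ⇒ b_2 = 10 − 6 − 4 = 0; all invariant factors of ∂_3 are 1 so no torsion. So H_2 = 0.
rank ∂_3 = 4, rank ∂_4 = 0 ⇒ b_3 = 5 − 4 − 0 = 1. So H_3 = Z.

H_0 ≅ Z,  H_1 = 0,  H_2 = 0,  H_3 ≅ Z.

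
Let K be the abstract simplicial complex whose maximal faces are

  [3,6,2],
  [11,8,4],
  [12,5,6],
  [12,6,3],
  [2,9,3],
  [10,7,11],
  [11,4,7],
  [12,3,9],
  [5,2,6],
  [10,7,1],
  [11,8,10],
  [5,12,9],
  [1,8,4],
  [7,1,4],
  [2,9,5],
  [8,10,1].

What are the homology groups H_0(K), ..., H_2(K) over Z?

H_0 ≅ Z^2,  H_1 = 0,  H_2 ≅ Z^2.

Fix the vertex order 1 < 2 < 3 < 4 < 5 < 6 < 7 < 8 < 9 < 10 < 11 < 12 and write every simplex with vertices in increasing order. Then dim K = 2 and the simplices of K are:

  0-simplices (12): [1], [2], [3], [4], [5], [6], [7], [8], [9], [10], [11], [12]
  1-simplices (24): (24 of them)
  2-simplices (16): [1,4,7], [1,4,8], [1,7,10], [1,8,10], [2,3,6], [2,3,9], [2,5,6], [2,5,9], [3,6,12], [3,9,12], [4,7,11], [4,8,11], [5,6,12], [5,9,12], [7,10,11], [8,10,11]

giving chain groups C_0 ≅ Z^12, C_1 ≅ Z^24, C_2 ≅ Z^16.

Boundary ∂_1: C_1 → C_0 sends each edge [p,q] (with p < q) to q − p. For instance
  ∂[8,11] = [11] − [8].
The resulting 12×24 matrix has rank 10, and its Smith normal form has invariant factors (1,1,1,1,1,1,1,1,1,1).

Boundary ∂_2: C_2 → C_1 sends each 2-simplex [p,q,r] to [q,r] − [p,r] + [p,q]. For instance
  ∂[4,8,11] = [8,11] − [4,11] + [4,8],
  ∂[7,10,11] = [10,11] − [7,11] + [7,10].
This gives a 24×16 integer matrix of rank 14; reducing to Smith normal form yields diagonal entries (1,1,1,1,1,1,1,1,1,1,1,1,1,1).

Now H_k = ker ∂_k / im ∂_{k+1}, so:

  H_0: rank C_0 − rank ∂_1 = 12 − 10 = 2, and the invariant factors of ∂_1 are all 1, so H_0 = Z^2.
  H_1: rank ker ∂_1 − rank ∂_2 = (24 − 10) − 14 = 0, and the invariant factors of ∂_2 are all 1, so H_1 = 0.
  H_2: rank ker ∂_2 − rank ∂_3 = (16 − 14) − 0 = 2, and there is no ∂_3, so H_2 = Z^2.

(K is a triangulation of the disjoint union of the 2-sphere S^2 and the 2-sphere S^2.)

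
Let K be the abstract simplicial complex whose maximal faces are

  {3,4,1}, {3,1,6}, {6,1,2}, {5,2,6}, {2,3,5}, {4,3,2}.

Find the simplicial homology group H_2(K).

H_2 ≅ 0.

Take the total order 1 < 2 < 3 < 4 < 5 < 6 on the vertex set. Then K (dimension 2) consists of the simplices:

  0-simplices (6): [1], [2], [3], [4], [5], [6]
  1-simplices (12): [1,2], [1,3], [1,4], [1,6], [2,3], [2,4], [2,5], [2,6], [3,4], [3,5], [3,6], [5,6]
  2-simplices (6): [1,2,6], [1,3,4], [1,3,6], [2,3,4], [2,3,5], [2,5,6]

so the chain groups are C_0 ≅ Z^6, C_1 ≅ Z^12, C_2 ≅ Z^6.

Boundary ∂_1: C_1 → C_0 sends each edge [p,q] (with p < q) to q − p. For instance
  ∂[2,6] = [6] − [2].
The 6×12 boundary matrix has rank 5 and Smith normal form diag(1,1,1,1,1).

∂_2: C_2 → C_1 maps a triangle to the signed sum of its edges. For instance
  ∂[2,3,4] = [3,4] − [2,4] + [2,3],
  ∂[2,5,6] = [5,6] − [2,6] + [2,5].
The 12×6 boundary matrix has rank 6 and Smith normal form diag(1,1,1,1,1,1).

Now H_k = ker ∂_k / im ∂_{k+1}, so:

  H_2: rank ker ∂_2 − rank ∂_3 = (6 − 6) − 0 = 0, and there is no ∂_3, so H_2 ≅ 0.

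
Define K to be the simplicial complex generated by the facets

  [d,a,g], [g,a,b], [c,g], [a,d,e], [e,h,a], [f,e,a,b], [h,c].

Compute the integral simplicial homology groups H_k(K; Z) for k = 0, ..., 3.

H_0 = Z,  H_1 = Z,  H_2 = 0,  H_3 = 0.

Fix the vertex order a < b < c < d < e < f < g < h and write every simplex with vertices in increasing order. Then dim K = 3 and the simplices of K are:

  0-simplices (8): a, b, c, d, e, f, g, h
  1-simplices (15): ab, ad, ae, af, ag, ah, be, bf, bg, cg, ch, de, dg, ef, eh
  2-simplices (8): abe, abf, abg, ade, adg, aef, aeh, bef
  3-simplices (1): abef

so the chain groups are C_0 ≅ Z^8, C_1 ≅ Z^15, C_2 ≅ Z^8, C_3 ≅ Z^1.

The boundary map ∂_1: C_1 → C_0 is given by ∂[p,q] = [q] − [p]. For instance
  ∂bf = f − b.
The 8×15 boundary matrix has rank 7 and Smith normal form diag(1,1,1,1,1,1,1).

∂_2: C_2 → C_1 sends each 2-simplex [p,q,r] to [q,r] − [p,r] + [p,q]. For instance
  ∂abf = bf − af + ab,
  ∂adg = dg − ag + ad.
The resulting 15×8 matrix has rank 7, and its Smith normal form has invariant factors (1,1,1,1,1,1,1).

The boundary map ∂_3: C_3 → C_2 sends each 3-simplex σ to the alternating sum Σ_i (−1)^i (σ with its i-th vertex removed). For instance
  ∂abef = bef − aef + abf − abe.
This gives a 8×1 integer matrix of rank 1; reducing to Smith normal form yields diagonal entries (1).

Computing H_k = (kernel of ∂_k) / (image of ∂_{k+1}):

  H_0: rank C_0 − rank ∂_1 = 8 − 7 = 1, and the invariant factors of ∂_1 are all 1, so H_0 = Z.
  H_1: rank ker ∂_1 − rank ∂_2 = (15 − 7) − 7 = 1, and the invariant factors of ∂_2 are all 1, so H_1 = Z.
  H_2: rank ker ∂_2 − rank ∂_3 = (8 − 7) − 1 = 0, and the invariant factors of ∂_3 are all 1, so H_2 = 0.
  H_3: rank ker ∂_3 − rank ∂_4 = (1 − 1) − 0 = 0, and there is no ∂_4, so H_3 = 0.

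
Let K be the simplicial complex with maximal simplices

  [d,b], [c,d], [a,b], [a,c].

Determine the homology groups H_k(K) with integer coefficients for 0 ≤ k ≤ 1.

H_0 = Z,  H_1 = Z.

Take the total order a < b < c < d on the vertex set. Then K (dimension 1) consists of the simplices:

  0-simplices (4): a, b, c, d
  1-simplices (4): ab, ac, bd, cd

giving chain groups C_0 ≅ Z^4, C_1 ≅ Z^4.

∂_1: C_1 → C_0 is given by ∂[p,q] = [q] − [p]. For instance
  ∂ac = c − a.
As a 4×4 matrix over Z this has rank 3, with invariant factors (1,1,1).

From H_k ≅ ker(∂_k) / im(∂_{k+1}) we obtain:

  H_0: rank C_0 − rank ∂_1 = 4 − 3 = 1, and the invariant factors of ∂_1 are all 1, so H_0 ≅ Z.
  H_1: rank ker ∂_1 − rank ∂_2 = (4 − 3) − 0 = 1, and there is no ∂_2, so H_1 ≅ Z.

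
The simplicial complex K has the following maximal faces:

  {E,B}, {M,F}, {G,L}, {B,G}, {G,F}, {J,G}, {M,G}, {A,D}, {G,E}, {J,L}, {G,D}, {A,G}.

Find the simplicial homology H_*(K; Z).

Fix the vertex order A < B < D < E < F < G < J < L < M and write every simplex with vertices in increasing order. Then dim K = 1 and the simplices of K are:

  0-simplices (9): A, B, D, E, F, G, J, L, M
  1-simplices (12): AD, AG, BE, BG, DG, EG, FG, FM, GJ, GL, GM, JL

so the chain groups are C_0 ≅ Z^9, C_1 ≅ Z^12.

∂_1: C_1 → C_0 is given by ∂[p,q] = [q] − [p]. For instance
  ∂DG = G − D.
The resulting 9×12 matrix has rank 8, and its Smith normal form has invariant factors (1,1,1,1,1,1,1,1).

Now H_k = ker ∂_k / im ∂_{k+1}, so:

  H_0: rank C_0 − rank ∂_1 = 9 − 8 = 1, and the invariant factors of ∂_1 are all 1, so H_0 = Z.
  H_1: rank ker ∂_1 − rank ∂_2 = (12 − 8) − 0 = 4, and there is no ∂_2, so H_1 = Z^4.

As a check, the Euler characteristic is 9 − 12 = -3, which agrees with 1 − 4 = -3.

H_0 ≅ Z,  H_1 ≅ Z^4.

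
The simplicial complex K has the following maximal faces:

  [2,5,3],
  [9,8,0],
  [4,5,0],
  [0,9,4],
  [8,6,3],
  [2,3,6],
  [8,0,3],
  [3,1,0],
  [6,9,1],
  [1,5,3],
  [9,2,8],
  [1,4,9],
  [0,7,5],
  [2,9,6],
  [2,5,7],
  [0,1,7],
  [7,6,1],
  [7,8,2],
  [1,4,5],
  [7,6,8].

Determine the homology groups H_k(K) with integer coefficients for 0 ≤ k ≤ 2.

H_0 = Z,  H_1 = Z ⊕ Z/2,  H_2 = 0.

Fix the vertex order 0 < 1 < 2 < 3 < 4 < 5 < 6 < 7 < 8 < 9 and write every simplex with vertices in increasing order. Then dim K = 2 and the simplices of K are:

  0-simplices (10): [0], [1], [2], [3], [4], [5], [6], [7], [8], [9]
  1-simplices (30): (30 of them)
  2-simplices (20): (20 of them)

giving chain groups C_0 ≅ Z^10, C_1 ≅ Z^30, C_2 ≅ Z^20.

∂_1: C_1 → C_0 maps an edge to its endpoints' difference, ∂[p,q] = q − p. For instance
  ∂[1,7] = [7] − [1].
As a 10×30 matrix over Z this has rank 9, with invariant factors (1,1,1,1,1,1,1,1,1).

Boundary ∂_2: C_2 → C_1 sends each 2-simplex [p,q,r] to [q,r] − [p,r] + [p,q]. For instance
  ∂[2,8,9] = [8,9] − [2,9] + [2,8],
  ∂[0,3,8] = [3,8] − [0,8] + [0,3].
The 30×20 boundary matrix has rank 20 and Smith normal form diag(1,1,1,1,1,1,1,1,1,1,1,1,1,1,1,1,1,1,1,2).

Now H_k = ker ∂_k / im ∂_{k+1}, so:

  H_0: rank C_0 − rank ∂_1 = 10 − 9 = 1, and the invariant factors of ∂_1 are all 1, so H_0 ≅ Z.
  H_1: rank ker ∂_1 − rank ∂_2 = (30 − 9) − 20 = 1, and ∂_2 has invariant factor 2 > 1, so H_1 ≅ Z ⊕ Z/2.
  H_2: rank ker ∂_2 − rank ∂_3 = (20 − 20) − 0 = 0, and there is no ∂_3, so H_2 ≅ 0.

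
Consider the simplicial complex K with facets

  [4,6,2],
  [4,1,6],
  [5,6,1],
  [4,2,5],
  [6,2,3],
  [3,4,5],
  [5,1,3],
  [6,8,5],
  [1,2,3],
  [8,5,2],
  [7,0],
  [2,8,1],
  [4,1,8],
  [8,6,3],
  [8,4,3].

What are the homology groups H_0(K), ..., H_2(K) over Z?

H_0 = Z^2,  H_1 = Z^2,  H_2 = Z.

We work with the vertex ordering 0 < 1 < 2 < 3 < 4 < 5 < 6 < 7 < 8. The simplices of K, each written with vertices in increasing order, are:

  0-simplices (9): [0], [1], [2], [3], [4], [5], [6], [7], [8]
  1-simplices (22): [0,7], [1,2], [1,3], [1,4], [1,5], [1,6], [1,8], [2,3], [2,4], [2,5], [2,6], [2,8], [3,4], [3,5], [3,6], [3,8], [4,5], [4,6], [4,8], [5,6], [5,8], [6,8]
  2-simplices (14): [1,2,3], [1,2,8], [1,3,5], [1,4,6], [1,4,8], [1,5,6], [2,3,6], [2,4,5], [2,4,6], [2,5,8], [3,4,5], [3,4,8], [3,6,8], [5,6,8]

giving chain groups C_0 ≅ Z^9, C_1 ≅ Z^22, C_2 ≅ Z^14.

Boundary ∂_1: C_1 → C_0 sends each edge [p,q] (with p < q) to q − p.
As a 9×22 matrix over Z this has rank 7, with invariant factors (1,1,1,1,1,1,1).

The boundary map ∂_2: C_2 → C_1 acts by ∂[p,q,r] = [q,r] − [p,r] + [p,q]. For instance
  ∂[2,4,5] = [4,5] − [2,5] + [2,4],
  ∂[2,4,6] = [4,6] − [2,6] + [2,4].
The resulting 22×14 matrix has rank 13, and its Smith normal form has invariant factors (1,1,1,1,1,1,1,1,1,1,1,1,1).

From H_k ≅ ker(∂_k) / im(∂_{k+1}) we obtain:

  H_0: rank C_0 − rank ∂_1 = 9 − 7 = 2, and the invariant factors of ∂_1 are all 1, so H_0 ≅ Z^2.
  H_1: rank ker ∂_1 − rank ∂_2 = (22 − 7) − 13 = 2, and the invariant factors of ∂_2 are all 1, so H_1 ≅ Z^2.
  H_2: rank ker ∂_2 − rank ∂_3 = (14 − 13) − 0 = 1, and there is no ∂_3, so H_2 ≅ Z.

As a check, the Euler characteristic is 9 − 22 + 14 = 1, which agrees with 2 − 2 + 1 = 1.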